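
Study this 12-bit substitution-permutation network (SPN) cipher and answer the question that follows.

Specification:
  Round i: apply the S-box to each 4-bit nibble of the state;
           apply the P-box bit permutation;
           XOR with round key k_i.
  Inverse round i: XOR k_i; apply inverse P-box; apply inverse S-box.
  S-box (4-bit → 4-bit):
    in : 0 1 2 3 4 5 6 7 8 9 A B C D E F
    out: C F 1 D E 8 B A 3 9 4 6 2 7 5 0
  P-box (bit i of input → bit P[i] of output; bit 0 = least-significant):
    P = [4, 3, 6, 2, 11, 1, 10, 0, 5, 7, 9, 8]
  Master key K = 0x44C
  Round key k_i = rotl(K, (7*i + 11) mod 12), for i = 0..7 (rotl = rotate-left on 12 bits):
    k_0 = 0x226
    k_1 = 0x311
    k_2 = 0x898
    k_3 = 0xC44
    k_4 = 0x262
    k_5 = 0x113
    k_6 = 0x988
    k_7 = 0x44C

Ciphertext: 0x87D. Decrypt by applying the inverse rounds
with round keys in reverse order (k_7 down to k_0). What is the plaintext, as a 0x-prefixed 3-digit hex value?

0xA33

s_0 = ciphertext = 0x87D
s_1 = InvRound(s_0, k_7) = 0x232
s_2 = InvRound(s_1, k_6) = 0x188
s_3 = InvRound(s_2, k_5) = 0xC78
s_4 = InvRound(s_3, k_4) = 0xAD8
s_5 = InvRound(s_4, k_3) = 0xBA6
s_6 = InvRound(s_5, k_2) = 0x3C6
s_7 = InvRound(s_6, k_1) = 0xC73
s_8 = InvRound(s_7, k_0) = 0xA33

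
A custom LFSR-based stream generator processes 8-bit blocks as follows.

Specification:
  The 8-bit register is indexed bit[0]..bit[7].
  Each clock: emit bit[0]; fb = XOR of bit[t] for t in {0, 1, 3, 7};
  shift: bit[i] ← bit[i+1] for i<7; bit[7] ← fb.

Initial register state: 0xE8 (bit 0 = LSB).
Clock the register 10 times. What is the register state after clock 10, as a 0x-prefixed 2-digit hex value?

0xE0

reg_0 = 0xE8
clock 1: out=0, reg = 0x74
clock 2: out=0, reg = 0x3A
clock 3: out=0, reg = 0x1D
clock 4: out=1, reg = 0x0E
clock 5: out=0, reg = 0x07
clock 6: out=1, reg = 0x03
clock 7: out=1, reg = 0x01
clock 8: out=1, reg = 0x80
clock 9: out=0, reg = 0xC0
clock 10: out=0, reg = 0xE0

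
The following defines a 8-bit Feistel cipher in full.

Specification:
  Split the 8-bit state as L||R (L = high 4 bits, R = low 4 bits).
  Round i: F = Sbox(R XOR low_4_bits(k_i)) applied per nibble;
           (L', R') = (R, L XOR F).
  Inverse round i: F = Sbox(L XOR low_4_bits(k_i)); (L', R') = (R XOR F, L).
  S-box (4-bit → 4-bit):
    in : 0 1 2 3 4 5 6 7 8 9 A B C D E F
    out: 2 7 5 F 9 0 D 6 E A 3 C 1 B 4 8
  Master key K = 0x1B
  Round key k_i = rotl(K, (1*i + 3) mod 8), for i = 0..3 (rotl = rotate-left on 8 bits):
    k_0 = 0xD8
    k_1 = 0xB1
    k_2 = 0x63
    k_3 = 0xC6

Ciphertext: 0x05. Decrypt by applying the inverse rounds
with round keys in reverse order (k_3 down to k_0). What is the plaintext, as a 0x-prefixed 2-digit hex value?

s_0 = ciphertext = 0x05
s_1 = InvRound(s_0, k_3) = 0x80
s_2 = InvRound(s_1, k_2) = 0xC8
s_3 = InvRound(s_2, k_1) = 0x3C
s_4 = InvRound(s_3, k_0) = 0x03

0x03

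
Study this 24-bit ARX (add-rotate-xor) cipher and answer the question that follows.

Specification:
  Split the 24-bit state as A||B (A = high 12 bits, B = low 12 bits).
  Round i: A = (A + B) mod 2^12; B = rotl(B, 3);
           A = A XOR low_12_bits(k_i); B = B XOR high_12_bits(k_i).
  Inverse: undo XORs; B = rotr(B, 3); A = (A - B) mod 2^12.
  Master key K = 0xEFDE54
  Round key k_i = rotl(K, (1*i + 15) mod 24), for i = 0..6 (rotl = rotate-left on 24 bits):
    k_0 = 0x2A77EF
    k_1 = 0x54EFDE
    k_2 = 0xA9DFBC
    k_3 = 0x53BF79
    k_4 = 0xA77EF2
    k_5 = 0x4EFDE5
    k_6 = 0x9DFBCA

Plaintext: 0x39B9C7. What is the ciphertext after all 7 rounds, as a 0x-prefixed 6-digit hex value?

0xEE33F6

s_0 = plaintext = 0x39B9C7
s_1 = Round(s_0, k_0) = 0xA8DC9B
s_2 = Round(s_1, k_1) = 0x8F6190
s_3 = Round(s_2, k_2) = 0x53A61D
s_4 = Round(s_3, k_3) = 0x42E5D0
s_5 = Round(s_4, k_4) = 0x70C4F5
s_6 = Round(s_5, k_5) = 0x1E4345
s_7 = Round(s_6, k_6) = 0xEE33F6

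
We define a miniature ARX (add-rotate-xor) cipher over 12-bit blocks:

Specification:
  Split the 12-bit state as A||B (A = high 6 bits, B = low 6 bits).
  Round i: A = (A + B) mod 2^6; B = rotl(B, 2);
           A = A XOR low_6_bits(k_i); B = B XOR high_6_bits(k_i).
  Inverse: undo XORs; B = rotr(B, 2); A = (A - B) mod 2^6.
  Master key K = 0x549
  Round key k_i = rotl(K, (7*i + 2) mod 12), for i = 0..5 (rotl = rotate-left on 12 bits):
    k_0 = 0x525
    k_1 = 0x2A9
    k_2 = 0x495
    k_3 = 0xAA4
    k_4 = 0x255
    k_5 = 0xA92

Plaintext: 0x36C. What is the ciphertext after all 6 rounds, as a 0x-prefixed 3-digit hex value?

0x8B7

s_0 = plaintext = 0x36C
s_1 = Round(s_0, k_0) = 0x726
s_2 = Round(s_1, k_1) = 0xAD0
s_3 = Round(s_2, k_2) = 0xB93
s_4 = Round(s_3, k_3) = 0x967
s_5 = Round(s_4, k_4) = 0x657
s_6 = Round(s_5, k_5) = 0x8B7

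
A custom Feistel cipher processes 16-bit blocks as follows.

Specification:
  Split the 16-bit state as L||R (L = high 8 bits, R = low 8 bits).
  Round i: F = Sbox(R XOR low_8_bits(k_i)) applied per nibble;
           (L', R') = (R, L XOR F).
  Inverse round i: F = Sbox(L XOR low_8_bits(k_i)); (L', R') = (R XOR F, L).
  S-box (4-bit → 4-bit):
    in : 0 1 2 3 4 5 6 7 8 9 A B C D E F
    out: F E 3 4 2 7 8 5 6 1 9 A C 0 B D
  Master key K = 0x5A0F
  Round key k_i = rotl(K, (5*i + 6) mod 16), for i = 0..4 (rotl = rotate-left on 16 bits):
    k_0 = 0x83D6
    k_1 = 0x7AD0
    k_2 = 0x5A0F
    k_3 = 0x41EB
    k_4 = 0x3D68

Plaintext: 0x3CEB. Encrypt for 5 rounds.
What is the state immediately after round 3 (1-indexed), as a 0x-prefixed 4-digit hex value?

0x772A

s_0 = plaintext = 0x3CEB
s_1 = Round(s_0, k_0) = 0xEB7C
s_2 = Round(s_1, k_1) = 0x7C77
s_3 = Round(s_2, k_2) = 0x772A
s_4 = Round(s_3, k_3) = 0x2AB9
s_5 = Round(s_4, k_4) = 0xB924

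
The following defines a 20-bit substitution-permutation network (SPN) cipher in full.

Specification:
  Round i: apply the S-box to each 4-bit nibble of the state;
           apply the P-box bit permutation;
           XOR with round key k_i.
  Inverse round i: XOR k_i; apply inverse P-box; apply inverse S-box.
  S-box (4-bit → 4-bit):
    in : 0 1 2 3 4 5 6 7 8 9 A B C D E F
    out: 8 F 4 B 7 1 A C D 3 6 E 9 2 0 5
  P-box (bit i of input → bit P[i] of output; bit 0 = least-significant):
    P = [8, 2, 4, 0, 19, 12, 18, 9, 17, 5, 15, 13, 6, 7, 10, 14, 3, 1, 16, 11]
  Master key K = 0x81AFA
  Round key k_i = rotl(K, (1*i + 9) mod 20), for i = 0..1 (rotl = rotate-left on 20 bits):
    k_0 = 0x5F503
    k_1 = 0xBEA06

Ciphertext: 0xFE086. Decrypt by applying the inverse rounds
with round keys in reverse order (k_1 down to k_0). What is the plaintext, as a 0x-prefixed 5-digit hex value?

s_0 = ciphertext = 0xFE086
s_1 = InvRound(s_0, k_1) = 0x0DE7E
s_2 = InvRound(s_1, k_0) = 0x85671

0x85671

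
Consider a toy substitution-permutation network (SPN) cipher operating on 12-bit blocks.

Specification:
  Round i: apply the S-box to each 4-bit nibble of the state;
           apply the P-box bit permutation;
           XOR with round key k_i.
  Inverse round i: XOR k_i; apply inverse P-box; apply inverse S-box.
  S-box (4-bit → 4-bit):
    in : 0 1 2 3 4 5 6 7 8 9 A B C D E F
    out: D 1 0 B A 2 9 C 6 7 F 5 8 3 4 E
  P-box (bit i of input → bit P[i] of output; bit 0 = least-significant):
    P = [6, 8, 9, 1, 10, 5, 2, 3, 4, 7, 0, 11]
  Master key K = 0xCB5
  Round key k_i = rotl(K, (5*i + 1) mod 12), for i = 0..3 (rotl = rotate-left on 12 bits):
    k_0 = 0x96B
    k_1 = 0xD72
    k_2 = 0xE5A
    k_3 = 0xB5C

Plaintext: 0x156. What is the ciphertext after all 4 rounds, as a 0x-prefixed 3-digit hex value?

0x6E0

s_0 = plaintext = 0x156
s_1 = Round(s_0, k_0) = 0x919
s_2 = Round(s_1, k_1) = 0xAA3
s_3 = Round(s_2, k_2) = 0x3A5
s_4 = Round(s_3, k_3) = 0x6E0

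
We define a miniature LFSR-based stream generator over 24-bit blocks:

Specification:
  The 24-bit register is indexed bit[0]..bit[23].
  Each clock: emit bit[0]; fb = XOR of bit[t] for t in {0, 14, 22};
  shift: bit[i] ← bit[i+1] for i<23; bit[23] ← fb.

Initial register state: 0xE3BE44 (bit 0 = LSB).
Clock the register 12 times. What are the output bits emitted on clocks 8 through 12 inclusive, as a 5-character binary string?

reg_0 = 0xE3BE44
clock 1: out=0, reg = 0xF1DF22
clock 2: out=0, reg = 0x78EF91
clock 3: out=1, reg = 0xBC77C8
clock 4: out=0, reg = 0xDE3BE4
clock 5: out=0, reg = 0xEF1DF2
clock 6: out=0, reg = 0xF78EF9
clock 7: out=1, reg = 0x7BC77C
clock 8: out=0, reg = 0x3DE3BE
clock 9: out=0, reg = 0x9EF1DF
clock 10: out=1, reg = 0x4F78EF
clock 11: out=1, reg = 0xA7BC77
clock 12: out=1, reg = 0xD3DE3B

00111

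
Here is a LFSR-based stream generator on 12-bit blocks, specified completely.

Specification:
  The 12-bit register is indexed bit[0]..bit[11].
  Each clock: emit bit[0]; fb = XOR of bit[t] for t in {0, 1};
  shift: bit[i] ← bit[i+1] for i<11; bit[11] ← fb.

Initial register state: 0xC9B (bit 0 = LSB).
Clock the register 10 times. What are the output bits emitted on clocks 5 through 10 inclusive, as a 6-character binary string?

reg_0 = 0xC9B
clock 1: out=1, reg = 0x64D
clock 2: out=1, reg = 0xB26
clock 3: out=0, reg = 0xD93
clock 4: out=1, reg = 0x6C9
clock 5: out=1, reg = 0xB64
clock 6: out=0, reg = 0x5B2
clock 7: out=0, reg = 0xAD9
clock 8: out=1, reg = 0xD6C
clock 9: out=0, reg = 0x6B6
clock 10: out=0, reg = 0xB5B

100100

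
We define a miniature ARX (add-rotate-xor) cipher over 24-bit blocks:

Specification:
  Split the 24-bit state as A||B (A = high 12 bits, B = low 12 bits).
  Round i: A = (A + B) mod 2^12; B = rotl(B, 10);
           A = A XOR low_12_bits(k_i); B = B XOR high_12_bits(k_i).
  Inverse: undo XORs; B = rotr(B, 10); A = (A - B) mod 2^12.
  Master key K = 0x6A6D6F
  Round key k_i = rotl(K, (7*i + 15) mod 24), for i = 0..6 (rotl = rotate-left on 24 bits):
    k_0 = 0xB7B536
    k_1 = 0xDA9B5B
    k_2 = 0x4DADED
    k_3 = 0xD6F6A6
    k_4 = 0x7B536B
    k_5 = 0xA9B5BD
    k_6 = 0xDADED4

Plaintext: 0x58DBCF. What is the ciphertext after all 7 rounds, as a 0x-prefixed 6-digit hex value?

s_0 = plaintext = 0x58DBCF
s_1 = Round(s_0, k_0) = 0x46A588
s_2 = Round(s_1, k_1) = 0x2A9CCB
s_3 = Round(s_2, k_2) = 0x299BE8
s_4 = Round(s_3, k_3) = 0x827F95
s_5 = Round(s_4, k_4) = 0x4D7050
s_6 = Round(s_5, k_5) = 0x09AA8F
s_7 = Round(s_6, k_6) = 0x5FD30E

0x5FD30E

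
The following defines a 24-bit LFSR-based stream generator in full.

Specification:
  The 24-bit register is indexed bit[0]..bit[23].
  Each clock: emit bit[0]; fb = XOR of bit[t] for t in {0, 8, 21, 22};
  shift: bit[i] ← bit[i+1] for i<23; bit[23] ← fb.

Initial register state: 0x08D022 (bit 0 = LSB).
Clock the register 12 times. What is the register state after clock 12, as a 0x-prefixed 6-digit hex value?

reg_0 = 0x08D022
clock 1: out=0, reg = 0x046811
clock 2: out=1, reg = 0x823408
clock 3: out=0, reg = 0x411A04
clock 4: out=0, reg = 0xA08D02
clock 5: out=0, reg = 0x504681
clock 6: out=1, reg = 0x282340
clock 7: out=0, reg = 0x1411A0
clock 8: out=0, reg = 0x8A08D0
clock 9: out=0, reg = 0x450468
clock 10: out=0, reg = 0xA28234
clock 11: out=0, reg = 0xD1411A
clock 12: out=0, reg = 0x68A08D

0x68A08D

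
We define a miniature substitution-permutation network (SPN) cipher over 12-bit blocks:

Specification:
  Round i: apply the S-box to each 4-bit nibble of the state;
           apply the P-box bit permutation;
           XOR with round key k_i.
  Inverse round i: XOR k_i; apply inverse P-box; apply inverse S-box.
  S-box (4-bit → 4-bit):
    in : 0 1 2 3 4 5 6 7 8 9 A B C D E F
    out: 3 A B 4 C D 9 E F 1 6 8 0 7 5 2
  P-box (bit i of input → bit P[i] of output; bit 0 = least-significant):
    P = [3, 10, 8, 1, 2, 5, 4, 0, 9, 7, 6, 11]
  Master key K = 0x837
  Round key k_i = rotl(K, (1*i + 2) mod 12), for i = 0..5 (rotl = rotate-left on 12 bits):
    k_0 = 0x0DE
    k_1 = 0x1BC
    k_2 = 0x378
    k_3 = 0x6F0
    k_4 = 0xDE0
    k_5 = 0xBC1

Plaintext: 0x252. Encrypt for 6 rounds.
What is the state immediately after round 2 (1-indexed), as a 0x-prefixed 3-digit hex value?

0x7EF

s_0 = plaintext = 0x252
s_1 = Round(s_0, k_0) = 0xE41
s_2 = Round(s_1, k_1) = 0x7EF
s_3 = Round(s_2, k_2) = 0xFAC
s_4 = Round(s_3, k_3) = 0x640
s_5 = Round(s_4, k_4) = 0x3F9
s_6 = Round(s_5, k_5) = 0xBA9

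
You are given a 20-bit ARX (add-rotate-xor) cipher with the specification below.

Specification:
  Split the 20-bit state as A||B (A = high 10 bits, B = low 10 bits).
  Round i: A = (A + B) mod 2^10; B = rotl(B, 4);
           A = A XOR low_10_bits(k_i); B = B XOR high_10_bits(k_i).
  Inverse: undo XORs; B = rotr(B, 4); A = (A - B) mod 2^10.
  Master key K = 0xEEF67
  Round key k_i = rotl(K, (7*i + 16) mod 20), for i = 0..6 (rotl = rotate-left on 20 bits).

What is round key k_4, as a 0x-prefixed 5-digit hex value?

0xEF67E

K = 0xEEF67
k_0 = rotl(K, (7*0+16) mod 20) = rotl(K, 16) = 0x7EEF6
k_1 = rotl(K, (7*1+16) mod 20) = rotl(K, 3) = 0x77B3F
k_2 = rotl(K, (7*2+16) mod 20) = rotl(K, 10) = 0xD9FBB
k_3 = rotl(K, (7*3+16) mod 20) = rotl(K, 17) = 0xFDDEC
k_4 = rotl(K, (7*4+16) mod 20) = rotl(K, 4) = 0xEF67E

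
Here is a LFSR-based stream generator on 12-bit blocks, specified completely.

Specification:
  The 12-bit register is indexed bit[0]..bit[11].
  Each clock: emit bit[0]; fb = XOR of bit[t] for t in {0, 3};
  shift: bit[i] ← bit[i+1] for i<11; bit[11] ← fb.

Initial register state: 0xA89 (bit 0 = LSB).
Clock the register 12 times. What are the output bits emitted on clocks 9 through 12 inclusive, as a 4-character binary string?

0101

reg_0 = 0xA89
clock 1: out=1, reg = 0x544
clock 2: out=0, reg = 0x2A2
clock 3: out=0, reg = 0x151
clock 4: out=1, reg = 0x8A8
clock 5: out=0, reg = 0xC54
clock 6: out=0, reg = 0x62A
clock 7: out=0, reg = 0xB15
clock 8: out=1, reg = 0xD8A
clock 9: out=0, reg = 0xEC5
clock 10: out=1, reg = 0xF62
clock 11: out=0, reg = 0x7B1
clock 12: out=1, reg = 0xBD8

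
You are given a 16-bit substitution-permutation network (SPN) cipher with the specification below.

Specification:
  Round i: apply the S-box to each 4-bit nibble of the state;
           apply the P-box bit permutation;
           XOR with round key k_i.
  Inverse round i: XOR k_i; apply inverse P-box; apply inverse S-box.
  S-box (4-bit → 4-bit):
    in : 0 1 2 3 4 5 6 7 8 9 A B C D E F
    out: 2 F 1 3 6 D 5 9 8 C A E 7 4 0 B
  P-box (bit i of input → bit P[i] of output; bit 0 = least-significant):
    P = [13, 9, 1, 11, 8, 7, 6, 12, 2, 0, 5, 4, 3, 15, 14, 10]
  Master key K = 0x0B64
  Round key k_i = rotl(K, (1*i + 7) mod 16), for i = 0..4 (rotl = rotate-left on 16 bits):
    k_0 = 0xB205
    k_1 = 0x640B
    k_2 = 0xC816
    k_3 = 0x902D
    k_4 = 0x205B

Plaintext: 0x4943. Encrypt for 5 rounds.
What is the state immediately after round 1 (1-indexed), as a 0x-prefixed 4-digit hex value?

s_0 = plaintext = 0x4943
s_1 = Round(s_0, k_0) = 0x50F5
s_2 = Round(s_1, k_1) = 0x1980
s_3 = Round(s_2, k_2) = 0x1E2E
s_4 = Round(s_3, k_3) = 0x5525
s_5 = Round(s_4, k_4) = 0x4D65

0x50F5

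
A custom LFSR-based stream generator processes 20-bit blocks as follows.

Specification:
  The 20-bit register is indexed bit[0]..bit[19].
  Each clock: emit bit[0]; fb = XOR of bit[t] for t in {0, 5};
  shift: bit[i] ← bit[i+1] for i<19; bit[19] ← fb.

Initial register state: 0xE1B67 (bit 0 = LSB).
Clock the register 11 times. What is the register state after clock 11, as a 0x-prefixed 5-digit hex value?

reg_0 = 0xE1B67
clock 1: out=1, reg = 0x70DB3
clock 2: out=1, reg = 0x386D9
clock 3: out=1, reg = 0x9C36C
clock 4: out=0, reg = 0xCE1B6
clock 5: out=0, reg = 0xE70DB
clock 6: out=1, reg = 0xF386D
clock 7: out=1, reg = 0x79C36
clock 8: out=0, reg = 0xBCE1B
clock 9: out=1, reg = 0xDE70D
clock 10: out=1, reg = 0xEF386
clock 11: out=0, reg = 0x779C3

0x779C3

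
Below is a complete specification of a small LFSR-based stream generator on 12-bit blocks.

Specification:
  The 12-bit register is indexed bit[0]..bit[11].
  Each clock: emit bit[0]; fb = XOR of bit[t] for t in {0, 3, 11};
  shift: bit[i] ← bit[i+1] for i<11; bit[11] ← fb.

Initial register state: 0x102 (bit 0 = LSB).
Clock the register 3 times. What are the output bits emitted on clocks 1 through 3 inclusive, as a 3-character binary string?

010

reg_0 = 0x102
clock 1: out=0, reg = 0x081
clock 2: out=1, reg = 0x840
clock 3: out=0, reg = 0xC20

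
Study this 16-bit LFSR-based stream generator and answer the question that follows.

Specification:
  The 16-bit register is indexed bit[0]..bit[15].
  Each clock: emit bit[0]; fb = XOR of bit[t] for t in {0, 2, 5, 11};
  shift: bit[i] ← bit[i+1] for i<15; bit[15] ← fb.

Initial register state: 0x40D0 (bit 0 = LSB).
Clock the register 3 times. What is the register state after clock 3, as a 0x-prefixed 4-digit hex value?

reg_0 = 0x40D0
clock 1: out=0, reg = 0x2068
clock 2: out=0, reg = 0x9034
clock 3: out=0, reg = 0x481A

0x481A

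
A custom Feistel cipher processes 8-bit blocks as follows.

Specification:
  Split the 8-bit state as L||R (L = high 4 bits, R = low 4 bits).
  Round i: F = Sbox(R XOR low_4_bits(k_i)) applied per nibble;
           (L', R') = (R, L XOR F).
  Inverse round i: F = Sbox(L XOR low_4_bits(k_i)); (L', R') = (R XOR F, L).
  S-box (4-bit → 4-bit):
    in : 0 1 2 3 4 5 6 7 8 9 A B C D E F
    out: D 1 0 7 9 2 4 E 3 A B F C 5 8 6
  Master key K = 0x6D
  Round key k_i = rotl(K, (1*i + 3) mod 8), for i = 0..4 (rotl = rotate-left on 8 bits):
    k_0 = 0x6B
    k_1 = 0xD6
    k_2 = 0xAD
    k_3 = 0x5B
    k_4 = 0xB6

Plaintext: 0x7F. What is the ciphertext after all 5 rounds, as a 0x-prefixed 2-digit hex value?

s_0 = plaintext = 0x7F
s_1 = Round(s_0, k_0) = 0xFE
s_2 = Round(s_1, k_1) = 0xEC
s_3 = Round(s_2, k_2) = 0xCF
s_4 = Round(s_3, k_3) = 0xF5
s_5 = Round(s_4, k_4) = 0x58

0x58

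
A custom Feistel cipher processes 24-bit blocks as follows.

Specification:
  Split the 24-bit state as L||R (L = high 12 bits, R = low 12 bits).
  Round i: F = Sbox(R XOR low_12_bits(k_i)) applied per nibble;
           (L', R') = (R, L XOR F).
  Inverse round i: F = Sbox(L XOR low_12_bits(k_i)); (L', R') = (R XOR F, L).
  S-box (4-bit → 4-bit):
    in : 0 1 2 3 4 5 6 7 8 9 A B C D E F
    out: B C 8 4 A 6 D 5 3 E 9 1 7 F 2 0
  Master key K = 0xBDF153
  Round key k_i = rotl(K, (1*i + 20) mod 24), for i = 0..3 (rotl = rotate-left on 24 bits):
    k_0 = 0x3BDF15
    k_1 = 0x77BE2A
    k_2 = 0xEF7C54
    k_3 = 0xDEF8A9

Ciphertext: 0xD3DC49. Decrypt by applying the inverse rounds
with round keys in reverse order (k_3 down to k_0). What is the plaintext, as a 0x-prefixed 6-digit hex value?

s_0 = ciphertext = 0xD3DC49
s_1 = InvRound(s_0, k_3) = 0xAA3D3D
s_2 = InvRound(s_1, k_2) = 0x038AA3
s_3 = InvRound(s_2, k_1) = 0x86B038
s_4 = InvRound(s_3, k_0) = 0x56A86B

0x56A86B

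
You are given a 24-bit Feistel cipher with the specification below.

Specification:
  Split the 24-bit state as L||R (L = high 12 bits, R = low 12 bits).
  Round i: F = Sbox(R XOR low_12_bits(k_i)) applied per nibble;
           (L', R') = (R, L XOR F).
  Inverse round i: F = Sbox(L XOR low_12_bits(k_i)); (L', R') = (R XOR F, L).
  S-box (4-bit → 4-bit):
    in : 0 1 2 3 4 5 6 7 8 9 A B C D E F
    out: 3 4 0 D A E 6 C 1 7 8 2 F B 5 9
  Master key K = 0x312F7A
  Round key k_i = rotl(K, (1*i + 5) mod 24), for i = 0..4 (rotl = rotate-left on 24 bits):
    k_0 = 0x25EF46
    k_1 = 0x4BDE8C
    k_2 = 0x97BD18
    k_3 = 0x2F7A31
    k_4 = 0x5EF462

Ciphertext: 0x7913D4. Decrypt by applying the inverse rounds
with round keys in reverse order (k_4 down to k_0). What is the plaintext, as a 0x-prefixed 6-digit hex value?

s_0 = ciphertext = 0x7913D4
s_1 = InvRound(s_0, k_4) = 0xE49791
s_2 = InvRound(s_1, k_3) = 0xD50E49
s_3 = InvRound(s_2, k_2) = 0xDE8D50
s_4 = InvRound(s_3, k_1) = 0x03ADE8
s_5 = InvRound(s_4, k_0) = 0x42703A

0x42703A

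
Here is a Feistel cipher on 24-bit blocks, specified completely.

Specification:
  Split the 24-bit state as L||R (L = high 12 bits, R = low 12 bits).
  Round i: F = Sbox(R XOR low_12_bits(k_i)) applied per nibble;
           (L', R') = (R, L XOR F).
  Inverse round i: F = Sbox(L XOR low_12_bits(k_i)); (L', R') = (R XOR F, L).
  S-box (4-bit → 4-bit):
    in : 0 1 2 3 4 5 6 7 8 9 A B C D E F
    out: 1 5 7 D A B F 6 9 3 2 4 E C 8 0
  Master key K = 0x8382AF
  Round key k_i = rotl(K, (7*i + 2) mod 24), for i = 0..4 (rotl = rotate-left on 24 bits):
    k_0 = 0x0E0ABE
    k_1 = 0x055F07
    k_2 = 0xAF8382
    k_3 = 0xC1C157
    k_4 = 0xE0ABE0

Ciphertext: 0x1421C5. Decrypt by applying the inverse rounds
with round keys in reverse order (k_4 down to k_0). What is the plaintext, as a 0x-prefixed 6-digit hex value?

s_0 = ciphertext = 0x1421C5
s_1 = InvRound(s_0, k_4) = 0x3E2142
s_2 = InvRound(s_1, k_3) = 0x6093E2
s_3 = InvRound(s_2, k_2) = 0x876609
s_4 = InvRound(s_3, k_1) = 0x06C876
s_5 = InvRound(s_4, k_0) = 0xAB106C

0xAB106C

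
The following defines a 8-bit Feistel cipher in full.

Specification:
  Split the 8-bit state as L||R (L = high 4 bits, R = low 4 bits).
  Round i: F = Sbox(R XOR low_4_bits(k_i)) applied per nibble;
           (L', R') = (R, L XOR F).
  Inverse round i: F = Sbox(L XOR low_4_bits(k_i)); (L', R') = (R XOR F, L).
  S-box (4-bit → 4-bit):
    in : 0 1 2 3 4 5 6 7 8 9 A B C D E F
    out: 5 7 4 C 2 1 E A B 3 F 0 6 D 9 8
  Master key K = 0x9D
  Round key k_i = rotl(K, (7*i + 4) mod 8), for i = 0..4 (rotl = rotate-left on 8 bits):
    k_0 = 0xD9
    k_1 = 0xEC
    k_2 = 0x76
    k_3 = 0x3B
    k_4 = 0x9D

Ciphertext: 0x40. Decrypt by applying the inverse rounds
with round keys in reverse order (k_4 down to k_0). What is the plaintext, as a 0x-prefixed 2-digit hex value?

s_0 = ciphertext = 0x40
s_1 = InvRound(s_0, k_4) = 0x34
s_2 = InvRound(s_1, k_3) = 0xF3
s_3 = InvRound(s_2, k_2) = 0x0F
s_4 = InvRound(s_3, k_1) = 0x90
s_5 = InvRound(s_4, k_0) = 0x59

0x59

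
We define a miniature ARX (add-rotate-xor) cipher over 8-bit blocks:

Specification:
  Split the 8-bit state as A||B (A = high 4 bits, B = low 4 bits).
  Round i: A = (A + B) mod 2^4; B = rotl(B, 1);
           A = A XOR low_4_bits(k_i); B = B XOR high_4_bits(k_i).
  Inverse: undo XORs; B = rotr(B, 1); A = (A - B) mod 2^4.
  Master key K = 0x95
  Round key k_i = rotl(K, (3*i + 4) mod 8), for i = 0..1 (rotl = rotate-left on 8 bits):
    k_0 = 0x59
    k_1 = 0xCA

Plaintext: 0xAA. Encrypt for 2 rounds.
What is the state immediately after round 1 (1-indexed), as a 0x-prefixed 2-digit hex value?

s_0 = plaintext = 0xAA
s_1 = Round(s_0, k_0) = 0xD0
s_2 = Round(s_1, k_1) = 0x7C

0xD0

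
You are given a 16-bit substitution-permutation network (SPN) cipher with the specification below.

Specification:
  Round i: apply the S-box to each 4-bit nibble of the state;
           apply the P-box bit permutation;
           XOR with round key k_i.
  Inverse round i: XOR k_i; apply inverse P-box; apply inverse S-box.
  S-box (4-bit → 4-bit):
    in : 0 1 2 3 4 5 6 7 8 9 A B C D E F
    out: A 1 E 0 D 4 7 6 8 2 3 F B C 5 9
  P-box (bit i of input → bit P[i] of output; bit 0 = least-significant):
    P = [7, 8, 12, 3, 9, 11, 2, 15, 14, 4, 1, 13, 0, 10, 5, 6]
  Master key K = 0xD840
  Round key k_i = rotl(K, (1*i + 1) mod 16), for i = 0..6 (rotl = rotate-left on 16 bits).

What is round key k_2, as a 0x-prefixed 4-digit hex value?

K = 0xD840
k_0 = rotl(K, (1*0+1) mod 16) = rotl(K, 1) = 0xB081
k_1 = rotl(K, (1*1+1) mod 16) = rotl(K, 2) = 0x6103
k_2 = rotl(K, (1*2+1) mod 16) = rotl(K, 3) = 0xC206

0xC206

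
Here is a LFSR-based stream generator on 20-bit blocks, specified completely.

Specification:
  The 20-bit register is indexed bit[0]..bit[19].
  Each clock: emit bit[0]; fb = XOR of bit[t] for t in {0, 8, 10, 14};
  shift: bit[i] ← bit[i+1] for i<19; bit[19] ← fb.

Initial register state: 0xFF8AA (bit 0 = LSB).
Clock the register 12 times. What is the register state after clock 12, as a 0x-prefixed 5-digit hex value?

0xC53FF

reg_0 = 0xFF8AA
clock 1: out=0, reg = 0xFFC55
clock 2: out=1, reg = 0xFFE2A
clock 3: out=0, reg = 0x7FF15
clock 4: out=1, reg = 0x3FF8A
clock 5: out=0, reg = 0x9FFC5
clock 6: out=1, reg = 0x4FFE2
clock 7: out=0, reg = 0xA7FF1
clock 8: out=1, reg = 0x53FF8
clock 9: out=0, reg = 0x29FFC
clock 10: out=0, reg = 0x14FFE
clock 11: out=0, reg = 0x8A7FF
clock 12: out=1, reg = 0xC53FF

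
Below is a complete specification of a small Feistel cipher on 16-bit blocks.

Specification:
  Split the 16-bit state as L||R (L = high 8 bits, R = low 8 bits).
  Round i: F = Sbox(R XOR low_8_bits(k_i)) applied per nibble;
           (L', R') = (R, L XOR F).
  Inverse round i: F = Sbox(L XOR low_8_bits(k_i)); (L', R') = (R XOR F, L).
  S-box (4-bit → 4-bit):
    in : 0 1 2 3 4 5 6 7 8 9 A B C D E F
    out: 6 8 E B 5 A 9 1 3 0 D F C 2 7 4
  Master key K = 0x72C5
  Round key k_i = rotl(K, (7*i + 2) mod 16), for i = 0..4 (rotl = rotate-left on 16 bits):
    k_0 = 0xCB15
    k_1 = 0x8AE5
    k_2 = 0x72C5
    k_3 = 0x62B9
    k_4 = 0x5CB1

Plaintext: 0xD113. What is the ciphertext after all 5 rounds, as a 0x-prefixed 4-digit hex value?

s_0 = plaintext = 0xD113
s_1 = Round(s_0, k_0) = 0x13B8
s_2 = Round(s_1, k_1) = 0xB8B1
s_3 = Round(s_2, k_2) = 0xB1AD
s_4 = Round(s_3, k_3) = 0xAD34
s_5 = Round(s_4, k_4) = 0x3497

0x3497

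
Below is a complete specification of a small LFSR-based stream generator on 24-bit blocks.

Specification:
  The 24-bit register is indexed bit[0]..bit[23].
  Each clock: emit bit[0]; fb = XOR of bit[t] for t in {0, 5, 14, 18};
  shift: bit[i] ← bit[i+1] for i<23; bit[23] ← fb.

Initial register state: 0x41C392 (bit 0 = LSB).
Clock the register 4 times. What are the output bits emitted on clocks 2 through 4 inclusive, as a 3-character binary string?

100

reg_0 = 0x41C392
clock 1: out=0, reg = 0xA0E1C9
clock 2: out=1, reg = 0x5070E4
clock 3: out=0, reg = 0x283872
clock 4: out=0, reg = 0x941C39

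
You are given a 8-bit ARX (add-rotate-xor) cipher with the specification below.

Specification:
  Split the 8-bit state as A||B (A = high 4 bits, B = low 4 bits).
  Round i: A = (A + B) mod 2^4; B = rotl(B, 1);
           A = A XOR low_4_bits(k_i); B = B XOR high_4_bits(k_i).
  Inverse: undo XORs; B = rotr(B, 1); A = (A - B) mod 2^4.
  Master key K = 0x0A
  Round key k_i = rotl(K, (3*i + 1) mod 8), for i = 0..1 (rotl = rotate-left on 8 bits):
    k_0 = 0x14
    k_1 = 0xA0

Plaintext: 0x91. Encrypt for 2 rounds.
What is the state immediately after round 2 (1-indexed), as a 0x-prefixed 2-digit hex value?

0x1C

s_0 = plaintext = 0x91
s_1 = Round(s_0, k_0) = 0xE3
s_2 = Round(s_1, k_1) = 0x1C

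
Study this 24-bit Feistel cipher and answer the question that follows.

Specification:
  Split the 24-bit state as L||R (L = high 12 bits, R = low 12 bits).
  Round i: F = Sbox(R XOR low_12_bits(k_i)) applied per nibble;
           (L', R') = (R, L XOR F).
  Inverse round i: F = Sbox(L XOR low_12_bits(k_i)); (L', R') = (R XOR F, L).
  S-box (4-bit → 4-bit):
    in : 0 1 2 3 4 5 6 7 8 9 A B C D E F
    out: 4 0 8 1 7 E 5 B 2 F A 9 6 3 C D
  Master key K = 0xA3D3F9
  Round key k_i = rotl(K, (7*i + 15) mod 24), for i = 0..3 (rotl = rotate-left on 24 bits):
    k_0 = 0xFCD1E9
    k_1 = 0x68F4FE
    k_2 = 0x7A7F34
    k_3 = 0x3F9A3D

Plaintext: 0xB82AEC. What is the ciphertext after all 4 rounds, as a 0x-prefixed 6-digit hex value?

s_0 = plaintext = 0xB82AEC
s_1 = Round(s_0, k_0) = 0xAEC2CC
s_2 = Round(s_1, k_1) = 0x2CCFF4
s_3 = Round(s_2, k_2) = 0xFF46A8
s_4 = Round(s_3, k_3) = 0x6A890A

0x6A890A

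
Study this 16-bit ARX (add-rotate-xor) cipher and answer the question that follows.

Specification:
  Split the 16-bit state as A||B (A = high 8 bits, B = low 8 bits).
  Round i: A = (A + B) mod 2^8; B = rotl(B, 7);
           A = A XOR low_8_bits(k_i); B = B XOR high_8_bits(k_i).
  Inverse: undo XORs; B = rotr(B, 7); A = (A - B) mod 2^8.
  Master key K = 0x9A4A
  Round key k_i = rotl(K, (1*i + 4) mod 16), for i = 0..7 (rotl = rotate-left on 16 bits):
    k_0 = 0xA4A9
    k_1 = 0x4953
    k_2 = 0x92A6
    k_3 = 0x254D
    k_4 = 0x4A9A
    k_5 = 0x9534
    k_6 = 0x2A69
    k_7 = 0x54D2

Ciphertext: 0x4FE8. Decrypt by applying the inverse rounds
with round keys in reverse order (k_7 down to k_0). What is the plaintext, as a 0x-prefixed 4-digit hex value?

s_0 = ciphertext = 0x4FE8
s_1 = InvRound(s_0, k_7) = 0x2479
s_2 = InvRound(s_1, k_6) = 0xA7A6
s_3 = InvRound(s_2, k_5) = 0x2D66
s_4 = InvRound(s_3, k_4) = 0x5F58
s_5 = InvRound(s_4, k_3) = 0x18FA
s_6 = InvRound(s_5, k_2) = 0xEED0
s_7 = InvRound(s_6, k_1) = 0x8A33
s_8 = InvRound(s_7, k_0) = 0xF42F

0xF42F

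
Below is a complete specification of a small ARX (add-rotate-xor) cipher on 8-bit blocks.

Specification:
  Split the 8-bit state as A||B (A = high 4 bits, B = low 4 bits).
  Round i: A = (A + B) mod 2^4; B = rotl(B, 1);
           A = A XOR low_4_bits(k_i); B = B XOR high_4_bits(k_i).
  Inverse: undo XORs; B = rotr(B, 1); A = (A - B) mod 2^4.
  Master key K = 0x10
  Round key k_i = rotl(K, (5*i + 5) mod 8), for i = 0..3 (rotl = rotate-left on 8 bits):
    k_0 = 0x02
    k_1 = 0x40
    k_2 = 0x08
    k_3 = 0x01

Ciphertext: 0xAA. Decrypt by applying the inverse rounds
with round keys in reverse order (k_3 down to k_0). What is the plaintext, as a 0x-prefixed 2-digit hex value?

s_0 = ciphertext = 0xAA
s_1 = InvRound(s_0, k_3) = 0x65
s_2 = InvRound(s_1, k_2) = 0x4A
s_3 = InvRound(s_2, k_1) = 0xD7
s_4 = InvRound(s_3, k_0) = 0x4B

0x4B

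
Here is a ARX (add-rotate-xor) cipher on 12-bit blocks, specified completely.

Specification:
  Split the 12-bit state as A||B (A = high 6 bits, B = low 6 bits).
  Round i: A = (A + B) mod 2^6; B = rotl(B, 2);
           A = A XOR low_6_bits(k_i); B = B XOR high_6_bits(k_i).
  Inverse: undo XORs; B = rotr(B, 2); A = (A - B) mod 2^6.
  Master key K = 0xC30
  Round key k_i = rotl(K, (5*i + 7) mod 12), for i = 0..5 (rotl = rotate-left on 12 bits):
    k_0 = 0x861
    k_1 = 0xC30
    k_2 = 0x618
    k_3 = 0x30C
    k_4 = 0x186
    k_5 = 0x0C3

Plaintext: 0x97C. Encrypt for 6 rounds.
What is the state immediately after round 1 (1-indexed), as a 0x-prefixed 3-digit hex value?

0x012

s_0 = plaintext = 0x97C
s_1 = Round(s_0, k_0) = 0x012
s_2 = Round(s_1, k_1) = 0x8B9
s_3 = Round(s_2, k_2) = 0x0FF
s_4 = Round(s_3, k_3) = 0x3B3
s_5 = Round(s_4, k_4) = 0x1C9
s_6 = Round(s_5, k_5) = 0x4E7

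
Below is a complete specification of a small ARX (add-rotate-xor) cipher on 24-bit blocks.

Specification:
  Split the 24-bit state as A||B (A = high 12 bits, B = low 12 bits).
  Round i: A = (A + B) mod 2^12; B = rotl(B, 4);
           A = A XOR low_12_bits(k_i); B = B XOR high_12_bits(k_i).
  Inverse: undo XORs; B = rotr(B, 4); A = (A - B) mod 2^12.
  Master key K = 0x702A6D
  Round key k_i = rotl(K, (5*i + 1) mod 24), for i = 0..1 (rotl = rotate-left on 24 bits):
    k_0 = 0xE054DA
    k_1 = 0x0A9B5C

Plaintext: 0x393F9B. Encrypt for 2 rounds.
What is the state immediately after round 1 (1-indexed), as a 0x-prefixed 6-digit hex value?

0x7F47BA

s_0 = plaintext = 0x393F9B
s_1 = Round(s_0, k_0) = 0x7F47BA
s_2 = Round(s_1, k_1) = 0x4F2B0E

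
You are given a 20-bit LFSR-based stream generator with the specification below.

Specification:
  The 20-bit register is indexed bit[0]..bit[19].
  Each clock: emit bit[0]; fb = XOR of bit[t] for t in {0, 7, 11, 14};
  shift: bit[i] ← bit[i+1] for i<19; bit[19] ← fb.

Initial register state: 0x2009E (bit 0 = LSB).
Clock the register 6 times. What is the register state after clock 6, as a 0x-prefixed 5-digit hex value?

reg_0 = 0x2009E
clock 1: out=0, reg = 0x9004F
clock 2: out=1, reg = 0xC8027
clock 3: out=1, reg = 0xE4013
clock 4: out=1, reg = 0x72009
clock 5: out=1, reg = 0xB9004
clock 6: out=0, reg = 0x5C802

0x5C802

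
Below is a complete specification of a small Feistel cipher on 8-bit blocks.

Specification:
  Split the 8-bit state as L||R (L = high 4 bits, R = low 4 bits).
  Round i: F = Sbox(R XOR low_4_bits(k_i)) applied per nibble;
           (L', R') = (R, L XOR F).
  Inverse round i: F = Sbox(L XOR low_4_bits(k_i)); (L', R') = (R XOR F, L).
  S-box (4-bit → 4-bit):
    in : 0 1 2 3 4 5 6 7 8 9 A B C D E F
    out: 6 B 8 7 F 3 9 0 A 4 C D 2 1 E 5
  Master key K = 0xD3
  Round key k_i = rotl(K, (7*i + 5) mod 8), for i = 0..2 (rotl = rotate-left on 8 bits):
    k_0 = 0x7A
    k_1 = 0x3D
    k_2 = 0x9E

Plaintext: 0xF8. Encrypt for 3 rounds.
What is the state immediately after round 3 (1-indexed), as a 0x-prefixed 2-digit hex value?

s_0 = plaintext = 0xF8
s_1 = Round(s_0, k_0) = 0x87
s_2 = Round(s_1, k_1) = 0x74
s_3 = Round(s_2, k_2) = 0x4B

0x4B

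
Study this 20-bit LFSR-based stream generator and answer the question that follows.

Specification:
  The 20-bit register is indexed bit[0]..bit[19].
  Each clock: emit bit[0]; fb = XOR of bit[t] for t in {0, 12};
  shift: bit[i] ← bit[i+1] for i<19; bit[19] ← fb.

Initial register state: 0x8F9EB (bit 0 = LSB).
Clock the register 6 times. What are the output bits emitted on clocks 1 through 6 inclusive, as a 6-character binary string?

110101

reg_0 = 0x8F9EB
clock 1: out=1, reg = 0x47CF5
clock 2: out=1, reg = 0x23E7A
clock 3: out=0, reg = 0x91F3D
clock 4: out=1, reg = 0x48F9E
clock 5: out=0, reg = 0x247CF
clock 6: out=1, reg = 0x923E7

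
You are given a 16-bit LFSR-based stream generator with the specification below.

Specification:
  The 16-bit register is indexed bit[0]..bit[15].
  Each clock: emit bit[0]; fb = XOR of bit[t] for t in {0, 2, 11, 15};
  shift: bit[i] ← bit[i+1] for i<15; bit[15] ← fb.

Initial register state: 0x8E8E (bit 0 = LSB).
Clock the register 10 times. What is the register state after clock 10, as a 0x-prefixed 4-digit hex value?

reg_0 = 0x8E8E
clock 1: out=0, reg = 0xC747
clock 2: out=1, reg = 0xE3A3
clock 3: out=1, reg = 0x71D1
clock 4: out=1, reg = 0xB8E8
clock 5: out=0, reg = 0x5C74
clock 6: out=0, reg = 0x2E3A
clock 7: out=0, reg = 0x971D
clock 8: out=1, reg = 0xCB8E
clock 9: out=0, reg = 0xE5C7
clock 10: out=1, reg = 0xF2E3

0xF2E3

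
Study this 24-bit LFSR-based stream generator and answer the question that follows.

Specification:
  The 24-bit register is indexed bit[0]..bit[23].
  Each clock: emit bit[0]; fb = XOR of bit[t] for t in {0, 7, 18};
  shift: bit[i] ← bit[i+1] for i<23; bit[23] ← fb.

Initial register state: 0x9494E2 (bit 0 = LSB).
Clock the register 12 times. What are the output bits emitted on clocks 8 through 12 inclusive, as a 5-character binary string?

reg_0 = 0x9494E2
clock 1: out=0, reg = 0x4A4A71
clock 2: out=1, reg = 0xA52538
clock 3: out=0, reg = 0xD2929C
clock 4: out=0, reg = 0xE9494E
clock 5: out=0, reg = 0x74A4A7
clock 6: out=1, reg = 0xBA5253
clock 7: out=1, reg = 0xDD2929
clock 8: out=1, reg = 0x6E9494
clock 9: out=0, reg = 0x374A4A
clock 10: out=0, reg = 0x9BA525
clock 11: out=1, reg = 0xCDD292
clock 12: out=0, reg = 0x66E949

10010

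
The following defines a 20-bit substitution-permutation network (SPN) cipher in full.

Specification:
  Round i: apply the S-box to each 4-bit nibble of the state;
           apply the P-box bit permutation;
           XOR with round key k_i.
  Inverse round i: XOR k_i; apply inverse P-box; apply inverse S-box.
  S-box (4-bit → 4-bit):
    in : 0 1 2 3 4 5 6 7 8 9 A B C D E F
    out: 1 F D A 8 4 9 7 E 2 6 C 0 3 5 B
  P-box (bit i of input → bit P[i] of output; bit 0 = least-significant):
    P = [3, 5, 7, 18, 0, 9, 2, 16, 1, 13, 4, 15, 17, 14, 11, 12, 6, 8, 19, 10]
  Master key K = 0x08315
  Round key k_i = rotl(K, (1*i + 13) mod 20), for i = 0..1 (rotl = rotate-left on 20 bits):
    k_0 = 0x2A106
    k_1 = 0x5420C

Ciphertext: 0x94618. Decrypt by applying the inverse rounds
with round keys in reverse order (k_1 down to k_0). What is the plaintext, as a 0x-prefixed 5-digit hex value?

0x2974C

s_0 = ciphertext = 0x94618
s_1 = InvRound(s_0, k_1) = 0xBC554
s_2 = InvRound(s_1, k_0) = 0x2974C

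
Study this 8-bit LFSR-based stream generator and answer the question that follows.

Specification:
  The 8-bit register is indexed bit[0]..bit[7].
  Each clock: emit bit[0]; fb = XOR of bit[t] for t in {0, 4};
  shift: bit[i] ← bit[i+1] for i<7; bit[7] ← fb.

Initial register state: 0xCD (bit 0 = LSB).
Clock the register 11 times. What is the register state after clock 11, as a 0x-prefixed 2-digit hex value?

reg_0 = 0xCD
clock 1: out=1, reg = 0xE6
clock 2: out=0, reg = 0x73
clock 3: out=1, reg = 0x39
clock 4: out=1, reg = 0x1C
clock 5: out=0, reg = 0x8E
clock 6: out=0, reg = 0x47
clock 7: out=1, reg = 0xA3
clock 8: out=1, reg = 0xD1
clock 9: out=1, reg = 0x68
clock 10: out=0, reg = 0x34
clock 11: out=0, reg = 0x9A

0x9A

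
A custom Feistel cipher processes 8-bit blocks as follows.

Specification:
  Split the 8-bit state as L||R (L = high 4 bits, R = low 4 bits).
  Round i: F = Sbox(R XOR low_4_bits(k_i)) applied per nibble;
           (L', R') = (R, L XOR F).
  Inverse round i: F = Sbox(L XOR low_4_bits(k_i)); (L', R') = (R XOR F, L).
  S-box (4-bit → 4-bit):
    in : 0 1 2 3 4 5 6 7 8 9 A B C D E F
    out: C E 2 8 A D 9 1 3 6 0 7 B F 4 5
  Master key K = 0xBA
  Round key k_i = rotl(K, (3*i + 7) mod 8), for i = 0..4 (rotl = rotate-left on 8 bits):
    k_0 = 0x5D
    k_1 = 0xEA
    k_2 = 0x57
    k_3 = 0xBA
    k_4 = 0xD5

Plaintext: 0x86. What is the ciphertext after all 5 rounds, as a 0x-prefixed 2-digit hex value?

0xF4

s_0 = plaintext = 0x86
s_1 = Round(s_0, k_0) = 0x6F
s_2 = Round(s_1, k_1) = 0xFB
s_3 = Round(s_2, k_2) = 0xB4
s_4 = Round(s_3, k_3) = 0x4F
s_5 = Round(s_4, k_4) = 0xF4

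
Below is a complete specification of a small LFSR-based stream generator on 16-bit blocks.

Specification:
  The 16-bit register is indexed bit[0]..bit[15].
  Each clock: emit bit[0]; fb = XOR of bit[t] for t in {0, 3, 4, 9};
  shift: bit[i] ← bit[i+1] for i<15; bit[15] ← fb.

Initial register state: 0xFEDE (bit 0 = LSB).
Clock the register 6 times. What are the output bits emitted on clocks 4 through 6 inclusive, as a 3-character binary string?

reg_0 = 0xFEDE
clock 1: out=0, reg = 0xFF6F
clock 2: out=1, reg = 0xFFB7
clock 3: out=1, reg = 0xFFDB
clock 4: out=1, reg = 0x7FED
clock 5: out=1, reg = 0xBFF6
clock 6: out=0, reg = 0x5FFB

110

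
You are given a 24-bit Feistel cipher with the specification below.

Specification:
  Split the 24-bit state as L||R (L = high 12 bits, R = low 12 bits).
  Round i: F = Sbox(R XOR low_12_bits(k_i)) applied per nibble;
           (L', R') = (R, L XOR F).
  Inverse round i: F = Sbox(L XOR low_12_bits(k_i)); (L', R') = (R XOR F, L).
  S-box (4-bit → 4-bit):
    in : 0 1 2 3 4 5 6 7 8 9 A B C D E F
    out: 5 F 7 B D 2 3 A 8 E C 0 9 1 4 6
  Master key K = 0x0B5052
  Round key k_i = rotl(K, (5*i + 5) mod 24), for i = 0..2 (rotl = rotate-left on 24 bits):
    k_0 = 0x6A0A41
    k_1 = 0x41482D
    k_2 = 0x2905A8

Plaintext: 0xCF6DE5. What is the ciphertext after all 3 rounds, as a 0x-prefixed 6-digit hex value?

s_0 = plaintext = 0xCF6DE5
s_1 = Round(s_0, k_0) = 0xDE563B
s_2 = Round(s_1, k_1) = 0x63B916
s_3 = Round(s_2, k_2) = 0x916F3F

0x916F3F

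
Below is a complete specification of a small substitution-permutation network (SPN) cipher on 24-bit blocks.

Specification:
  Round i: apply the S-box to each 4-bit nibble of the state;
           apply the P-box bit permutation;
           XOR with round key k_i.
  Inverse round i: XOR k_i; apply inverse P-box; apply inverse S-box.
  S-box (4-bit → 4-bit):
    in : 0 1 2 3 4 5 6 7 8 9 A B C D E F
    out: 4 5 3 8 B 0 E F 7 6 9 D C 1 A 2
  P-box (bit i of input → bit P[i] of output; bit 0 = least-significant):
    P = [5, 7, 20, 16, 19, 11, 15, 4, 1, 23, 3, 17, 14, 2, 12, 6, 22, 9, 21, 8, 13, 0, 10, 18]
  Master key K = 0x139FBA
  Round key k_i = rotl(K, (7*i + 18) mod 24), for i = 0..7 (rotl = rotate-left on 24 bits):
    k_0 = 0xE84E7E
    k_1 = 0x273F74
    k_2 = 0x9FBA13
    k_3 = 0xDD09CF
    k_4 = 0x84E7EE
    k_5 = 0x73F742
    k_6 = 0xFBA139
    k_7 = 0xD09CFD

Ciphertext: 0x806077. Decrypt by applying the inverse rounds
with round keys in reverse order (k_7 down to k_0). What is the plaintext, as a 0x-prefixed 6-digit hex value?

s_0 = ciphertext = 0x806077
s_1 = InvRound(s_0, k_7) = 0x1D1199
s_2 = InvRound(s_1, k_6) = 0xA10E02
s_3 = InvRound(s_2, k_5) = 0xDABE90
s_4 = InvRound(s_3, k_4) = 0x3A7B41
s_5 = InvRound(s_4, k_3) = 0xA8875E
s_6 = InvRound(s_5, k_2) = 0x7C6CFC
s_7 = InvRound(s_6, k_1) = 0x541CD6
s_8 = InvRound(s_7, k_0) = 0x3919D8

0x3919D8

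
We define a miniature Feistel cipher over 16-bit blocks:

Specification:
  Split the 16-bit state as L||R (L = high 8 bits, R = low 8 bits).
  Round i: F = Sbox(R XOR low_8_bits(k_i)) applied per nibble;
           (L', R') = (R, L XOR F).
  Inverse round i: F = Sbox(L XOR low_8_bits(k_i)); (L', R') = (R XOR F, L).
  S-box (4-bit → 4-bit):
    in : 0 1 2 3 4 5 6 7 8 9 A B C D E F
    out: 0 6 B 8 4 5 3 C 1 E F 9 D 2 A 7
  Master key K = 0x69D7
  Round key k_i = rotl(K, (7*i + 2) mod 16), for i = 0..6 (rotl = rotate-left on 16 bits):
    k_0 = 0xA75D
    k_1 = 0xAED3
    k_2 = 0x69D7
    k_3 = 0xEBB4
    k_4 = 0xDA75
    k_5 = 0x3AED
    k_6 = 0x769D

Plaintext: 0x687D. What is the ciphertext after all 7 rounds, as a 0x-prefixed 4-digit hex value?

s_0 = plaintext = 0x687D
s_1 = Round(s_0, k_0) = 0x7DD8
s_2 = Round(s_1, k_1) = 0xD874
s_3 = Round(s_2, k_2) = 0x7420
s_4 = Round(s_3, k_3) = 0x2090
s_5 = Round(s_4, k_4) = 0x9085
s_6 = Round(s_5, k_5) = 0x85A1
s_7 = Round(s_6, k_6) = 0xA108

0xA108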